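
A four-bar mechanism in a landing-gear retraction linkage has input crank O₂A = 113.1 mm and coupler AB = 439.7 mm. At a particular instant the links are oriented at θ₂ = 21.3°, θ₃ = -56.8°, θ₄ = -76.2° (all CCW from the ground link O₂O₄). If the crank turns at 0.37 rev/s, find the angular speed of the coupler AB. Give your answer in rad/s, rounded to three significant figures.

1.78

ω₂ = 2.325 rad/s (from 0.37 rev/s).
Differentiating the loop-closure r₂e^{iθ₂}+r₃e^{iθ₃}=r₁+r₄e^{iθ₄} gives r₂ω₂e^{iθ₂}+r₃ω₃e^{iθ₃}=r₄ω₄e^{iθ₄}.
Eliminating the other unknown: ω₃ = r₂ω₂ sin(θ₄−θ₂) / [r₃ sin(θ₃−θ₄)].
Numerator sine = -0.99144; denominator sine = +0.33216.
Result = 0.1131·2.325·(-0.99144) / (0.4397·(+0.33216)) = -1.7849 rad/s; magnitude 1.7849 rad/s.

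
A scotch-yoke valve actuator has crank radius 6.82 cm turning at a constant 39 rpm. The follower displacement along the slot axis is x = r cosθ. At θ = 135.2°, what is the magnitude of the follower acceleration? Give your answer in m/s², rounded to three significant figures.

ω = 4.084 rad/s (from 39 rpm).
x = r cosθ ⇒ ẍ = −rω² cosθ (ω constant).
|a| = rω²|cosθ| = 0.0682·(4.084)²·|cos 135.2°| = 0.80717 m/s².

0.807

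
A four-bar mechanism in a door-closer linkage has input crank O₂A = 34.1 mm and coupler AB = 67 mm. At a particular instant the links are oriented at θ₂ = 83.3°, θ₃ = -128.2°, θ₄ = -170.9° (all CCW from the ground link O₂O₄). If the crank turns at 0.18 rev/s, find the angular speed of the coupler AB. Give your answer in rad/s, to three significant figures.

0.817

ω₂ = 1.131 rad/s (from 0.18 rev/s).
Differentiating the loop-closure r₂e^{iθ₂}+r₃e^{iθ₃}=r₁+r₄e^{iθ₄} gives r₂ω₂e^{iθ₂}+r₃ω₃e^{iθ₃}=r₄ω₄e^{iθ₄}.
Eliminating the other unknown: ω₃ = r₂ω₂ sin(θ₄−θ₂) / [r₃ sin(θ₃−θ₄)].
Numerator sine = +0.96222; denominator sine = +0.67816.
Result = 0.0341·1.131·(+0.96222) / (0.067·(+0.67816)) = +0.81672 rad/s; magnitude 0.81672 rad/s.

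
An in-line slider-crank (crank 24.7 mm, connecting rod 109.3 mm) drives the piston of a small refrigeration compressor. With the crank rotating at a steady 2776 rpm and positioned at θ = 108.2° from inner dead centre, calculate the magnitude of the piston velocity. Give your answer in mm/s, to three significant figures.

6330

ω = 2π·2776/60 = 290.7 rad/s
For an in-line slider-crank, x = r cosθ + √(L² − r² sin²θ), so v = −rω sinθ·[1 + r cosθ/√(L² − r² sin²θ)].
With r = 0.0247 m, L = 0.1093 m, θ = 108.2°: √(L² − r² sin²θ) = 0.10675 m.
v = −0.0247·290.7·0.94997·[1 + 0.0247·-0.31233/0.10675] = -6.3282 m/s.
|v| = 6.3282 m/s = 6328.2 mm/s.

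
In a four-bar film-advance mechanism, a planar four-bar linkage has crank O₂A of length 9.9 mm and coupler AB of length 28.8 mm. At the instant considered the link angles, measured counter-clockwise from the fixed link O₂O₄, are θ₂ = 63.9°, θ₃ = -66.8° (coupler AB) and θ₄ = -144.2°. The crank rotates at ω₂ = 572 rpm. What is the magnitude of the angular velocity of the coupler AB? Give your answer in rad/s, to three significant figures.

ω₂ = 59.9 rad/s (from 572 rpm).
Differentiating the loop-closure r₂e^{iθ₂}+r₃e^{iθ₃}=r₁+r₄e^{iθ₄} gives r₂ω₂e^{iθ₂}+r₃ω₃e^{iθ₃}=r₄ω₄e^{iθ₄}.
Eliminating the other unknown: ω₃ = r₂ω₂ sin(θ₄−θ₂) / [r₃ sin(θ₃−θ₄)].
Numerator sine = +0.47101; denominator sine = +0.97592.
Result = 0.0099·59.9·(+0.47101) / (0.0288·(+0.97592)) = +9.9377 rad/s; magnitude 9.9377 rad/s.

9.94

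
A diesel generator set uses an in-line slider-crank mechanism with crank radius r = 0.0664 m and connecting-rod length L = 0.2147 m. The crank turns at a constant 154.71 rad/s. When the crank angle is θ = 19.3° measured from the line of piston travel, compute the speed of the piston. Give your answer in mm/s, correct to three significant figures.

ω = 154.7 rad/s
For an in-line slider-crank, x = r cosθ + √(L² − r² sin²θ), so v = −rω sinθ·[1 + r cosθ/√(L² − r² sin²θ)].
With r = 0.0664 m, L = 0.2147 m, θ = 19.3°: √(L² − r² sin²θ) = 0.21358 m.
v = −0.0664·154.7·0.33051·[1 + 0.0664·0.94380/0.21358] = -4.3916 m/s.
|v| = 4.3916 m/s = 4391.6 mm/s.

4390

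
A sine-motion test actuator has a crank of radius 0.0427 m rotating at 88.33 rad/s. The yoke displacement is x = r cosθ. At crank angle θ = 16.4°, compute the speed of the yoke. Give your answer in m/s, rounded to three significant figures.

ω = 88.33 rad/s
x = r cosθ ⇒ ẋ = −rω sinθ.
|v| = rω|sinθ| = 0.0427·88.33·|sin 16.4°| = 1.0649 m/s.

1.06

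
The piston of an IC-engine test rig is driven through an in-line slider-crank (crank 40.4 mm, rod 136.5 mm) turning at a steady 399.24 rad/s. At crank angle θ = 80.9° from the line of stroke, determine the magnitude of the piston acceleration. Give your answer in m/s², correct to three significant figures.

870

ω = 399.2 rad/s
x(θ) = r cosθ + √(L² − r² sin²θ); with ω constant, a = ω²·d²x/dθ².
d²x/dθ² = −r cosθ − r²(cos2θ)/√u − r⁴ sin²2θ/(4u^{3/2}),  u = L² − r² sin²θ = 0.0170409 m².
Substituting r = 0.0404 m, L = 0.1365 m, θ = 80.9°: d²x/dθ² = +0.0054588 m.
a = ω²·d²x/dθ² = (399.2)²·(+0.0054588) = +870.09 m/s²;  |a| = 870.09 m/s².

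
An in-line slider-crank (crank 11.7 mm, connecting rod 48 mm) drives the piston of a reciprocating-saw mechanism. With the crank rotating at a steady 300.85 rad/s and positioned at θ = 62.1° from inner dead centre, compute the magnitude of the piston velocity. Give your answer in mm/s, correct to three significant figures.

3470

ω = 300.9 rad/s
For an in-line slider-crank, x = r cosθ + √(L² − r² sin²θ), so v = −rω sinθ·[1 + r cosθ/√(L² − r² sin²θ)].
With r = 0.0117 m, L = 0.048 m, θ = 62.1°: √(L² − r² sin²θ) = 0.046873 m.
v = −0.0117·300.9·0.88377·[1 + 0.0117·0.46793/0.046873] = -3.4741 m/s.
|v| = 3.4741 m/s = 3474.1 mm/s.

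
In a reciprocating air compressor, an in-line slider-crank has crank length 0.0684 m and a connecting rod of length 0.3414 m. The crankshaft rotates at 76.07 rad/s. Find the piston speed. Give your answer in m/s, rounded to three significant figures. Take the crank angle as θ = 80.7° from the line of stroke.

ω = 76.07 rad/s
For an in-line slider-crank, x = r cosθ + √(L² − r² sin²θ), so v = −rω sinθ·[1 + r cosθ/√(L² − r² sin²θ)].
With r = 0.0684 m, L = 0.3414 m, θ = 80.7°: √(L² − r² sin²θ) = 0.33466 m.
v = −0.0684·76.07·0.98686·[1 + 0.0684·0.16160/0.33466] = -5.3044 m/s.
|v| = 5.3044 m/s.

5.30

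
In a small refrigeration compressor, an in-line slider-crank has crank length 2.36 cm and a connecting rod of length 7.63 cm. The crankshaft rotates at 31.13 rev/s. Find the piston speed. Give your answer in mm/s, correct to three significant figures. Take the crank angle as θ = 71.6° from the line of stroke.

ω = 2π·31.1 = 195.6 rad/s
For an in-line slider-crank, x = r cosθ + √(L² − r² sin²θ), so v = −rω sinθ·[1 + r cosθ/√(L² − r² sin²θ)].
With r = 0.0236 m, L = 0.0763 m, θ = 71.6°: √(L² − r² sin²θ) = 0.07294 m.
v = −0.0236·195.6·0.94888·[1 + 0.0236·0.31565/0.07294] = -4.8274 m/s.
|v| = 4.8274 m/s = 4827.4 mm/s.

4830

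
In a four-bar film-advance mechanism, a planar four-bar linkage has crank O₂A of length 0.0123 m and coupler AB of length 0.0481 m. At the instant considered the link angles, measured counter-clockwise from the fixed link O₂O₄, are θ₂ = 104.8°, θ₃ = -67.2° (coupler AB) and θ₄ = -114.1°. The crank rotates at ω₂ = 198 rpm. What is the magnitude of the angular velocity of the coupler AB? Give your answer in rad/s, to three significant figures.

4.56

ω₂ = 20.73 rad/s (from 198 rpm).
Differentiating the loop-closure r₂e^{iθ₂}+r₃e^{iθ₃}=r₁+r₄e^{iθ₄} gives r₂ω₂e^{iθ₂}+r₃ω₃e^{iθ₃}=r₄ω₄e^{iθ₄}.
Eliminating the other unknown: ω₃ = r₂ω₂ sin(θ₄−θ₂) / [r₃ sin(θ₃−θ₄)].
Numerator sine = +0.62796; denominator sine = +0.73016.
Result = 0.0123·20.73·(+0.62796) / (0.0481·(+0.73016)) = +4.56 rad/s; magnitude 4.56 rad/s.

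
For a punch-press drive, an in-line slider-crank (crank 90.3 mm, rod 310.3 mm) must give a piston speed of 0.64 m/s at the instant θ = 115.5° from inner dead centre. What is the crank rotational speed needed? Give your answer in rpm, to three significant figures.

For an in-line slider-crank, |v_piston| = rω|sinθ|·[1 + r cosθ/√(L² − r² sin²θ)].
With r = 0.0903 m, L = 0.3103 m, θ = 115.5°: the bracketed kinematic factor |dx/dθ| = 0.070921 m.
ω = v/|dx/dθ| = 0.64/0.070921 = 9.0241 rad/s.
N = 60ω/(2π) = 86.174 rpm.

86.2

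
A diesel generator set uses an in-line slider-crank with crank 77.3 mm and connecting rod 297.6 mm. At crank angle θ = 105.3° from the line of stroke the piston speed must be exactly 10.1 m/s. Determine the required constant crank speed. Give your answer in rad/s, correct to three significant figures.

146

For an in-line slider-crank, |v_piston| = rω|sinθ|·[1 + r cosθ/√(L² − r² sin²θ)].
With r = 0.0773 m, L = 0.2976 m, θ = 105.3°: the bracketed kinematic factor |dx/dθ| = 0.069282 m.
ω = v/|dx/dθ| = 10.1/0.069282 = 145.78 rad/s.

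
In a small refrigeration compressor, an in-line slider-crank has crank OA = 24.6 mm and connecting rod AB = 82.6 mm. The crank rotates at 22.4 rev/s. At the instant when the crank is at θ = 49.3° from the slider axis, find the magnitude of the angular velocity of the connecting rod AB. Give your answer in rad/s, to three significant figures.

ω = 140.7 rad/s (converted from 22.4 rev/s).
The rod makes angle φ with the slider axis where L sinφ = r sinθ; differentiating, L cosφ·φ̇ = r ω cosθ.
L cosφ = √(L² − r² sin²θ) = 0.080467 m.
|ω_rod| = r ω |cosθ| / √(L² − r² sin²θ) = 0.0246·140.7·0.65210/0.080467 = 28.058 rad/s.

28.1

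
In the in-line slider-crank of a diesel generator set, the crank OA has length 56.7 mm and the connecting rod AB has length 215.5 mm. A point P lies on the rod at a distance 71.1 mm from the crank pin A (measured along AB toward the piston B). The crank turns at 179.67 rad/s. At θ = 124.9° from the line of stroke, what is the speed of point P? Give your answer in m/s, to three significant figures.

ω = 179.7 rad/s.  Crank-pin speed |V_A| = rω = 10.187 m/s, perpendicular to OA.
Rod angle: sinφ = −(r/L) sinθ ⇒ φ = -12.462°; ω_rod = −rω cosθ/√(L²−r²sin²θ) = +27.7 rad/s.
V_P = V_A + ω_rod × AP, with AP = 0.0711 m along the rod.
Components: V_Px = −rω sinθ − a·ω_rod·sinφ = -7.9301 m/s;  V_Py = rω cosθ + a·ω_rod·cosφ = -3.9056 m/s.
|V_P| = √(V_Px² + V_Py²) = 8.8397 m/s.

8.84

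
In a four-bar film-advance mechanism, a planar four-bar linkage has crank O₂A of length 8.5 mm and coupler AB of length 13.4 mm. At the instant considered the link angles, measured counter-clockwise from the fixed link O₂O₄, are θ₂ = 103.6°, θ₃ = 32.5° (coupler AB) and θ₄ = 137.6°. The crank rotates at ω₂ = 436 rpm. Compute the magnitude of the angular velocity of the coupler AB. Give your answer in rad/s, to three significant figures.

16.8

ω₂ = 45.66 rad/s (from 436 rpm).
Differentiating the loop-closure r₂e^{iθ₂}+r₃e^{iθ₃}=r₁+r₄e^{iθ₄} gives r₂ω₂e^{iθ₂}+r₃ω₃e^{iθ₃}=r₄ω₄e^{iθ₄}.
Eliminating the other unknown: ω₃ = r₂ω₂ sin(θ₄−θ₂) / [r₃ sin(θ₃−θ₄)].
Numerator sine = +0.55919; denominator sine = -0.96547.
Result = 0.0085·45.66·(+0.55919) / (0.0134·(-0.96547)) = -16.775 rad/s; magnitude 16.775 rad/s.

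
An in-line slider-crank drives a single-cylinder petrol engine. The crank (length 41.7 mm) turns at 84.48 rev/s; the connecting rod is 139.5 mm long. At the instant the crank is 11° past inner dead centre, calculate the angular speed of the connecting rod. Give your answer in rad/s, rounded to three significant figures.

ω = 530.8 rad/s (converted from 84.48 rev/s).
The rod makes angle φ with the slider axis where L sinφ = r sinθ; differentiating, L cosφ·φ̇ = r ω cosθ.
L cosφ = √(L² − r² sin²θ) = 0.13927 m.
|ω_rod| = r ω |cosθ| / √(L² − r² sin²θ) = 0.0417·530.8·0.98163/0.13927 = 156.01 rad/s.

156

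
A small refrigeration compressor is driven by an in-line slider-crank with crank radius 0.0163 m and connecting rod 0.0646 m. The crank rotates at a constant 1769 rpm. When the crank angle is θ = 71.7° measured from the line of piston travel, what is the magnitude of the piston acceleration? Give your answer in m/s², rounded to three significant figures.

59.8

ω = 2π·1769/60 = 185.2 rad/s
x(θ) = r cosθ + √(L² − r² sin²θ); with ω constant, a = ω²·d²x/dθ².
d²x/dθ² = −r cosθ − r²(cos2θ)/√u − r⁴ sin²2θ/(4u^{3/2}),  u = L² − r² sin²θ = 0.00393366 m².
Substituting r = 0.0163 m, L = 0.0646 m, θ = 71.7°: d²x/dθ² = -0.0017426 m.
a = ω²·d²x/dθ² = (185.2)²·(-0.0017426) = -59.802 m/s²;  |a| = 59.802 m/s².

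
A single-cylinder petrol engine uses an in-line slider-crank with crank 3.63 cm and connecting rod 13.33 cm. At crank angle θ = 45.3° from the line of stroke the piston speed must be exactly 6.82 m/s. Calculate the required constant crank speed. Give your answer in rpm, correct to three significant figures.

For an in-line slider-crank, |v_piston| = rω|sinθ|·[1 + r cosθ/√(L² − r² sin²θ)].
With r = 0.0363 m, L = 0.1333 m, θ = 45.3°: the bracketed kinematic factor |dx/dθ| = 0.03084 m.
ω = v/|dx/dθ| = 6.82/0.03084 = 221.14 rad/s.
N = 60ω/(2π) = 2111.8 rpm.

2110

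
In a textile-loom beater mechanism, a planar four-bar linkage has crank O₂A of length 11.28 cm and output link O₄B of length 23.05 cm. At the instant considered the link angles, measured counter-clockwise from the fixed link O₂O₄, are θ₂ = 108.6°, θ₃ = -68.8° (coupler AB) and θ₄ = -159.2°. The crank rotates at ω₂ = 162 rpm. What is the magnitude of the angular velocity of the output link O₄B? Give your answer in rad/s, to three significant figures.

0.377

ω₂ = 16.96 rad/s (from 162 rpm).
Differentiating the loop-closure r₂e^{iθ₂}+r₃e^{iθ₃}=r₁+r₄e^{iθ₄} gives r₂ω₂e^{iθ₂}+r₃ω₃e^{iθ₃}=r₄ω₄e^{iθ₄}.
Eliminating the other unknown: ω₄ = r₂ω₂ sin(θ₂−θ₃) / [r₄ sin(θ₄−θ₃)].
Numerator sine = +0.04536; denominator sine = -0.99998.
Result = 0.1128·16.96·(+0.04536) / (0.2305·(-0.99998)) = -0.37661 rad/s; magnitude 0.37661 rad/s.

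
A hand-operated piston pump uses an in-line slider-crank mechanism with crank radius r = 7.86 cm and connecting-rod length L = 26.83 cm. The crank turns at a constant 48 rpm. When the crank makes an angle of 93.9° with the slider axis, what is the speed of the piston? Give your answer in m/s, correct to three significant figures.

ω = 2π·48/60 = 5.027 rad/s
For an in-line slider-crank, x = r cosθ + √(L² − r² sin²θ), so v = −rω sinθ·[1 + r cosθ/√(L² − r² sin²θ)].
With r = 0.0786 m, L = 0.2683 m, θ = 93.9°: √(L² − r² sin²θ) = 0.25658 m.
v = −0.0786·5.027·0.99768·[1 + 0.0786·-0.06802/0.25658] = -0.38596 m/s.
|v| = 0.38596 m/s.

0.386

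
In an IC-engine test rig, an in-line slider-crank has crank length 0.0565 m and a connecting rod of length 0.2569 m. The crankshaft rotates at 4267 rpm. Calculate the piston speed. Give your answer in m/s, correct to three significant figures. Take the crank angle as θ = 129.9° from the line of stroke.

ω = 2π·4267/60 = 446.8 rad/s
For an in-line slider-crank, x = r cosθ + √(L² − r² sin²θ), so v = −rω sinθ·[1 + r cosθ/√(L² − r² sin²θ)].
With r = 0.0565 m, L = 0.2569 m, θ = 129.9°: √(L² − r² sin²θ) = 0.25322 m.
v = −0.0565·446.8·0.76717·[1 + 0.0565·-0.64145/0.25322] = -16.596 m/s.
|v| = 16.596 m/s.

16.6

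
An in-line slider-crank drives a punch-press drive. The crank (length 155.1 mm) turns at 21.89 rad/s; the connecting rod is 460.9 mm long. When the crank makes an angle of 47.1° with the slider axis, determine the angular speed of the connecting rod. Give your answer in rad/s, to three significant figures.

5.17

ω = 21.89 rad/s
The rod makes angle φ with the slider axis where L sinφ = r sinθ; differentiating, L cosφ·φ̇ = r ω cosθ.
L cosφ = √(L² − r² sin²θ) = 0.44668 m.
|ω_rod| = r ω |cosθ| / √(L² − r² sin²θ) = 0.1551·21.89·0.68072/0.44668 = 5.1741 rad/s.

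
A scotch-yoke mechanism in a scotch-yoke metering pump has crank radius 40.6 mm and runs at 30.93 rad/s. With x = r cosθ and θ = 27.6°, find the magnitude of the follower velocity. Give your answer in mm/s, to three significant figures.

582

ω = 30.93 rad/s
x = r cosθ ⇒ ẋ = −rω sinθ.
|v| = rω|sinθ| = 0.0406·30.93·|sin 27.6°| = 0.58179 m/s = 581.79 mm/s.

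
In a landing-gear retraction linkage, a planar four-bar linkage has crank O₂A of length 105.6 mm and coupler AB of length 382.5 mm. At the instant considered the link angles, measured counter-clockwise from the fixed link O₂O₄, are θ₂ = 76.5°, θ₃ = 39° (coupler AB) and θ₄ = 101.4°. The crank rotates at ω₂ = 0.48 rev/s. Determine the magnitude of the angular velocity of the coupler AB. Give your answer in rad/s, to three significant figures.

0.396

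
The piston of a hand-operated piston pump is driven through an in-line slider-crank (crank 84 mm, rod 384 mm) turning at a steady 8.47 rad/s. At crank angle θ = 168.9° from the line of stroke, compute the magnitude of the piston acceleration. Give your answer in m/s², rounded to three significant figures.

4.69

ω = 8.47 rad/s
x(θ) = r cosθ + √(L² − r² sin²θ); with ω constant, a = ω²·d²x/dθ².
d²x/dθ² = −r cosθ − r²(cos2θ)/√u − r⁴ sin²2θ/(4u^{3/2}),  u = L² − r² sin²θ = 0.147194 m².
Substituting r = 0.084 m, L = 0.384 m, θ = 168.9°: d²x/dθ² = +0.065369 m.
a = ω²·d²x/dθ² = (8.47)²·(+0.065369) = +4.6896 m/s²;  |a| = 4.6896 m/s².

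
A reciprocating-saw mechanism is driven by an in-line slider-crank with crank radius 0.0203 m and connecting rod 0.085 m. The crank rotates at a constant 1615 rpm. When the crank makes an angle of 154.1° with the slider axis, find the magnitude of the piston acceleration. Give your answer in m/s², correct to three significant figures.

435

ω = 2π·1615/60 = 169.1 rad/s
x(θ) = r cosθ + √(L² − r² sin²θ); with ω constant, a = ω²·d²x/dθ².
d²x/dθ² = −r cosθ − r²(cos2θ)/√u − r⁴ sin²2θ/(4u^{3/2}),  u = L² − r² sin²θ = 0.00714637 m².
Substituting r = 0.0203 m, L = 0.085 m, θ = 154.1°: d²x/dθ² = +0.015203 m.
a = ω²·d²x/dθ² = (169.1)²·(+0.015203) = +434.84 m/s²;  |a| = 434.84 m/s².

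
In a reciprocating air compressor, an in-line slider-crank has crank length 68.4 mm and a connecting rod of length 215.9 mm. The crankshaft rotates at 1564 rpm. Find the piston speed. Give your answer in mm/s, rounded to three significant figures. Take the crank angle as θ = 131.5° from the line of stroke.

6580

ω = 2π·1564/60 = 163.8 rad/s
For an in-line slider-crank, x = r cosθ + √(L² − r² sin²θ), so v = −rω sinθ·[1 + r cosθ/√(L² − r² sin²θ)].
With r = 0.0684 m, L = 0.2159 m, θ = 131.5°: √(L² − r² sin²θ) = 0.20973 m.
v = −0.0684·163.8·0.74896·[1 + 0.0684·-0.66262/0.20973] = -6.5772 m/s.
|v| = 6.5772 m/s = 6577.2 mm/s.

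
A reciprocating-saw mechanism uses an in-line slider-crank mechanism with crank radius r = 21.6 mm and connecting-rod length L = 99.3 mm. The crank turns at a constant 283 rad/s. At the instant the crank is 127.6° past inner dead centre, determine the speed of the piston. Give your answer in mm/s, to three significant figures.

ω = 283 rad/s
For an in-line slider-crank, x = r cosθ + √(L² − r² sin²θ), so v = −rω sinθ·[1 + r cosθ/√(L² − r² sin²θ)].
With r = 0.0216 m, L = 0.0993 m, θ = 127.6°: √(L² − r² sin²θ) = 0.097814 m.
v = −0.0216·283·0.79229·[1 + 0.0216·-0.61015/0.097814] = -4.1906 m/s.
|v| = 4.1906 m/s = 4190.6 mm/s.

4190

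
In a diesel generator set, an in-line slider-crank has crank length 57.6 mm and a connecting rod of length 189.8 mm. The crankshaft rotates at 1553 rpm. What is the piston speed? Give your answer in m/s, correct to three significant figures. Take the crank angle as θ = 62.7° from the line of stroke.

ω = 2π·1553/60 = 162.6 rad/s
For an in-line slider-crank, x = r cosθ + √(L² − r² sin²θ), so v = −rω sinθ·[1 + r cosθ/√(L² − r² sin²θ)].
With r = 0.0576 m, L = 0.1898 m, θ = 62.7°: √(L² − r² sin²θ) = 0.18277 m.
v = −0.0576·162.6·0.88862·[1 + 0.0576·0.45865/0.18277] = -9.5273 m/s.
|v| = 9.5273 m/s.

9.53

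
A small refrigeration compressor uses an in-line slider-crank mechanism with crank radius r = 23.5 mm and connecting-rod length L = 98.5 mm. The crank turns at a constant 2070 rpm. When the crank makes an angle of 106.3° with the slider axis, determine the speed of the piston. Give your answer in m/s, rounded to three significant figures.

ω = 2π·2070/60 = 216.8 rad/s
For an in-line slider-crank, x = r cosθ + √(L² − r² sin²θ), so v = −rω sinθ·[1 + r cosθ/√(L² − r² sin²θ)].
With r = 0.0235 m, L = 0.0985 m, θ = 106.3°: √(L² − r² sin²θ) = 0.095883 m.
v = −0.0235·216.8·0.95981·[1 + 0.0235·-0.28067/0.095883] = -4.553 m/s.
|v| = 4.553 m/s.

4.55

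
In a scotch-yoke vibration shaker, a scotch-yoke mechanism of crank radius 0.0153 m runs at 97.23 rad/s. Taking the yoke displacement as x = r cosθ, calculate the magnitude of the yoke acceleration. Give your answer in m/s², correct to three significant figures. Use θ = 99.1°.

22.9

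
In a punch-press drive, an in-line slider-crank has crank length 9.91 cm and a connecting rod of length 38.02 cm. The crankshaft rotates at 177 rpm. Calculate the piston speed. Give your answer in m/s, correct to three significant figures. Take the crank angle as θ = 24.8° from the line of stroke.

0.954

ω = 2π·177/60 = 18.54 rad/s
For an in-line slider-crank, x = r cosθ + √(L² − r² sin²θ), so v = −rω sinθ·[1 + r cosθ/√(L² − r² sin²θ)].
With r = 0.0991 m, L = 0.3802 m, θ = 24.8°: √(L² − r² sin²θ) = 0.37792 m.
v = −0.0991·18.54·0.41945·[1 + 0.0991·0.90778/0.37792] = -0.95388 m/s.
|v| = 0.95388 m/s.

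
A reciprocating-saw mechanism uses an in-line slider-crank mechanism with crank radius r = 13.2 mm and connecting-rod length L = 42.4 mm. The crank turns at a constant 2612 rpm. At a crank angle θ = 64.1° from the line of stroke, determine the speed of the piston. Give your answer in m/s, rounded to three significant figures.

3.71

ω = 2π·2612/60 = 273.5 rad/s
For an in-line slider-crank, x = r cosθ + √(L² − r² sin²θ), so v = −rω sinθ·[1 + r cosθ/√(L² − r² sin²θ)].
With r = 0.0132 m, L = 0.0424 m, θ = 64.1°: √(L² − r² sin²θ) = 0.040703 m.
v = −0.0132·273.5·0.89956·[1 + 0.0132·0.43680/0.040703] = -3.708 m/s.
|v| = 3.708 m/s.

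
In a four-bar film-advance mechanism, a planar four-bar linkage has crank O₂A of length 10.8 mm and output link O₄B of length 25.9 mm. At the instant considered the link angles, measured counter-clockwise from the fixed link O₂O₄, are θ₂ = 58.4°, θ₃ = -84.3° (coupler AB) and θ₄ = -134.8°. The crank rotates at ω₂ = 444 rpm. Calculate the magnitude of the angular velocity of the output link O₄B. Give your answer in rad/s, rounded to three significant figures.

15.2

ω₂ = 46.5 rad/s (from 444 rpm).
Differentiating the loop-closure r₂e^{iθ₂}+r₃e^{iθ₃}=r₁+r₄e^{iθ₄} gives r₂ω₂e^{iθ₂}+r₃ω₃e^{iθ₃}=r₄ω₄e^{iθ₄}.
Eliminating the other unknown: ω₄ = r₂ω₂ sin(θ₂−θ₃) / [r₄ sin(θ₄−θ₃)].
Numerator sine = +0.60599; denominator sine = -0.77162.
Result = 0.0108·46.5·(+0.60599) / (0.0259·(-0.77162)) = -15.226 rad/s; magnitude 15.226 rad/s.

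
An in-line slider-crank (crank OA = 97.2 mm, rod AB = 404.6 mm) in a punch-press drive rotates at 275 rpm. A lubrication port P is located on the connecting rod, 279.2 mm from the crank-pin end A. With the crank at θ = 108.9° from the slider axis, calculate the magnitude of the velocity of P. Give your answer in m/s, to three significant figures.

2.52

ω = 28.8 rad/s.  Crank-pin speed |V_A| = rω = 2.7992 m/s, perpendicular to OA.
Rod angle: sinφ = −(r/L) sinθ ⇒ φ = -13.137°; ω_rod = −rω cosθ/√(L²−r²sin²θ) = +2.3012 rad/s.
V_P = V_A + ω_rod × AP, with AP = 0.2792 m along the rod.
Components: V_Px = −rω sinθ − a·ω_rod·sinφ = -2.5022 m/s;  V_Py = rω cosθ + a·ω_rod·cosφ = -0.28102 m/s.
|V_P| = √(V_Px² + V_Py²) = 2.5179 m/s.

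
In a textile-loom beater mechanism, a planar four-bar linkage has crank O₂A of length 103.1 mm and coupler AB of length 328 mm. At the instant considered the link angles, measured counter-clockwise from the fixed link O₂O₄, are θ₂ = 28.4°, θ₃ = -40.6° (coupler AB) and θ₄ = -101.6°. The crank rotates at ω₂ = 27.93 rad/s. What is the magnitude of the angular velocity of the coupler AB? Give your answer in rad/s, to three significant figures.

ω₂ = 27.93 rad/s
Differentiating the loop-closure r₂e^{iθ₂}+r₃e^{iθ₃}=r₁+r₄e^{iθ₄} gives r₂ω₂e^{iθ₂}+r₃ω₃e^{iθ₃}=r₄ω₄e^{iθ₄}.
Eliminating the other unknown: ω₃ = r₂ω₂ sin(θ₄−θ₂) / [r₃ sin(θ₃−θ₄)].
Numerator sine = -0.76604; denominator sine = +0.87462.
Result = 0.1031·27.93·(-0.76604) / (0.328·(+0.87462)) = -7.6894 rad/s; magnitude 7.6894 rad/s.

7.69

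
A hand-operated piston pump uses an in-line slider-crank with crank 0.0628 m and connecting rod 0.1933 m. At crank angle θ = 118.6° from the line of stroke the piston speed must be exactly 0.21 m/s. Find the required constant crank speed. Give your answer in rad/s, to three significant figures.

4.55

For an in-line slider-crank, |v_piston| = rω|sinθ|·[1 + r cosθ/√(L² − r² sin²θ)].
With r = 0.0628 m, L = 0.1933 m, θ = 118.6°: the bracketed kinematic factor |dx/dθ| = 0.046191 m.
ω = v/|dx/dθ| = 0.21/0.046191 = 4.5464 rad/s.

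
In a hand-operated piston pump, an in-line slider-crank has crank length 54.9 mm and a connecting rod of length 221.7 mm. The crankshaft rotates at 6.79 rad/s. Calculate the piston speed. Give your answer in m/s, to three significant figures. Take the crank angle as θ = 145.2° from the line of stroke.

ω = 6.79 rad/s
For an in-line slider-crank, x = r cosθ + √(L² − r² sin²θ), so v = −rω sinθ·[1 + r cosθ/√(L² − r² sin²θ)].
With r = 0.0549 m, L = 0.2217 m, θ = 145.2°: √(L² − r² sin²θ) = 0.21947 m.
v = −0.0549·6.79·0.57071·[1 + 0.0549·-0.82115/0.21947] = -0.16905 m/s.
|v| = 0.16905 m/s.

0.169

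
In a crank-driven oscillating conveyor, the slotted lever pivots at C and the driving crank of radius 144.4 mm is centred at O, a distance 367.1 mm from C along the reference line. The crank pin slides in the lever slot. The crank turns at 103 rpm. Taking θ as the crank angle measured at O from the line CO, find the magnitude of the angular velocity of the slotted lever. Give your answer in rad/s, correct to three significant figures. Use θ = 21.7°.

2.98

ω = 10.79 rad/s (from 103 rpm).
Crank pin A relative to C: A = (d + r cosθ, r sinθ); lever angle φ = atan2(r sinθ, d + r cosθ).
Differentiating tanφ: φ̇ = rω(d cosθ + r)/(d² + r² + 2dr cosθ).
d² + r² + 2dr cosθ = |CA|² = 0.254119 m²;  d cosθ + r = +0.48548 m.
|ω_lever| = |0.1444·10.79·+0.48548| / 0.254119 = 2.9756 rad/s.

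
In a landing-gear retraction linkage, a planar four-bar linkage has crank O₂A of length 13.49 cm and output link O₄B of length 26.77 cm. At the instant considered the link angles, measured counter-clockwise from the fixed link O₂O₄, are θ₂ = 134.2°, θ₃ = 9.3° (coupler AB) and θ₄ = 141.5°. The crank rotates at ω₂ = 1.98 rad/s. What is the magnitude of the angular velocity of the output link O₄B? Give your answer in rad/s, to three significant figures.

ω₂ = 1.98 rad/s
Differentiating the loop-closure r₂e^{iθ₂}+r₃e^{iθ₃}=r₁+r₄e^{iθ₄} gives r₂ω₂e^{iθ₂}+r₃ω₃e^{iθ₃}=r₄ω₄e^{iθ₄}.
Eliminating the other unknown: ω₄ = r₂ω₂ sin(θ₂−θ₃) / [r₄ sin(θ₄−θ₃)].
Numerator sine = +0.82015; denominator sine = +0.74080.
Result = 0.1349·1.98·(+0.82015) / (0.2677·(+0.74080)) = +1.1046 rad/s; magnitude 1.1046 rad/s.

1.10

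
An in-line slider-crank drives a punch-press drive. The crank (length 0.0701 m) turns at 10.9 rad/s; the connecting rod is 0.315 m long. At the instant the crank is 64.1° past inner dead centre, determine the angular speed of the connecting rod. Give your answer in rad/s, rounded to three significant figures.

ω = 10.9 rad/s
The rod makes angle φ with the slider axis where L sinφ = r sinθ; differentiating, L cosφ·φ̇ = r ω cosθ.
L cosφ = √(L² − r² sin²θ) = 0.30862 m.
|ω_rod| = r ω |cosθ| / √(L² − r² sin²θ) = 0.0701·10.9·0.43680/0.30862 = 1.0814 rad/s.

1.08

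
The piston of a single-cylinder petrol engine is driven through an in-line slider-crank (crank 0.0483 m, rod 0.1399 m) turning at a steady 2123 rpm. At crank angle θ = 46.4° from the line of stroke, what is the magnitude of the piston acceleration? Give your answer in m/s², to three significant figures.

1630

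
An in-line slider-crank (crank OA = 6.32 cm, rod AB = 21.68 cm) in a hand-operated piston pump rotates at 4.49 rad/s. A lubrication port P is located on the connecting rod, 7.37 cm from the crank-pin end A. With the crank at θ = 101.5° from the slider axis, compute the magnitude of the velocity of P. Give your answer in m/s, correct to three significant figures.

ω = 4.49 rad/s.  Crank-pin speed |V_A| = rω = 0.28377 m/s, perpendicular to OA.
Rod angle: sinφ = −(r/L) sinθ ⇒ φ = -16.598°; ω_rod = −rω cosθ/√(L²−r²sin²θ) = +0.2723 rad/s.
V_P = V_A + ω_rod × AP, with AP = 0.0737 m along the rod.
Components: V_Px = −rω sinθ − a·ω_rod·sinφ = -0.27234 m/s;  V_Py = rω cosθ + a·ω_rod·cosφ = -0.037342 m/s.
|V_P| = √(V_Px² + V_Py²) = 0.27489 m/s.

0.275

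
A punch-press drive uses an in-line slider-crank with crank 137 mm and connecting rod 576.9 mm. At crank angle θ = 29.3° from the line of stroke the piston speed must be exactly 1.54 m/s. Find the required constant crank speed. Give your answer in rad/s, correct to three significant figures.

19.0

For an in-line slider-crank, |v_piston| = rω|sinθ|·[1 + r cosθ/√(L² − r² sin²θ)].
With r = 0.137 m, L = 0.5769 m, θ = 29.3°: the bracketed kinematic factor |dx/dθ| = 0.081025 m.
ω = v/|dx/dθ| = 1.54/0.081025 = 19.006 rad/s.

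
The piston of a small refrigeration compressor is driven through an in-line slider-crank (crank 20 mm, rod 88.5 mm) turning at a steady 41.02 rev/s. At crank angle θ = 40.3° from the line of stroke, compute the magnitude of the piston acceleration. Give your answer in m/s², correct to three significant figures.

1070

ω = 2π·41 = 257.7 rad/s
x(θ) = r cosθ + √(L² − r² sin²θ); with ω constant, a = ω²·d²x/dθ².
d²x/dθ² = −r cosθ − r²(cos2θ)/√u − r⁴ sin²2θ/(4u^{3/2}),  u = L² − r² sin²θ = 0.00766492 m².
Substituting r = 0.02 m, L = 0.0885 m, θ = 40.3°: d²x/dθ² = -0.016058 m.
a = ω²·d²x/dθ² = (257.7)²·(-0.016058) = -1066.7 m/s²;  |a| = 1066.7 m/s².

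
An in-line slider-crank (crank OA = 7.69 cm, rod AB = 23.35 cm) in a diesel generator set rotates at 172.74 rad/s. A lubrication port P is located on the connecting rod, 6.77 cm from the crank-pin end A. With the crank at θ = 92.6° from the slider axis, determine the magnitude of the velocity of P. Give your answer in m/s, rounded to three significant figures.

ω = 172.7 rad/s.  Crank-pin speed |V_A| = rω = 13.284 m/s, perpendicular to OA.
Rod angle: sinφ = −(r/L) sinθ ⇒ φ = -19.208°; ω_rod = −rω cosθ/√(L²−r²sin²θ) = +2.7328 rad/s.
V_P = V_A + ω_rod × AP, with AP = 0.0677 m along the rod.
Components: V_Px = −rω sinθ − a·ω_rod·sinφ = -13.209 m/s;  V_Py = rω cosθ + a·ω_rod·cosφ = -0.42788 m/s.
|V_P| = √(V_Px² + V_Py²) = 13.216 m/s.

13.2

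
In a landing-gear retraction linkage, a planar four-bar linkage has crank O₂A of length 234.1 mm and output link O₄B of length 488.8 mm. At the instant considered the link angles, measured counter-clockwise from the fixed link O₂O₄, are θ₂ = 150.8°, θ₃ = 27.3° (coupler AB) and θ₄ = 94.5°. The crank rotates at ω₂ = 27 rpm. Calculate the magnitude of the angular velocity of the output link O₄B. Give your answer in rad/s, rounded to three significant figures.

ω₂ = 2.827 rad/s (from 27 rpm).
Differentiating the loop-closure r₂e^{iθ₂}+r₃e^{iθ₃}=r₁+r₄e^{iθ₄} gives r₂ω₂e^{iθ₂}+r₃ω₃e^{iθ₃}=r₄ω₄e^{iθ₄}.
Eliminating the other unknown: ω₄ = r₂ω₂ sin(θ₂−θ₃) / [r₄ sin(θ₄−θ₃)].
Numerator sine = +0.83389; denominator sine = +0.92186.
Result = 0.2341·2.827·(+0.83389) / (0.4888·(+0.92186)) = +1.2249 rad/s; magnitude 1.2249 rad/s.

1.22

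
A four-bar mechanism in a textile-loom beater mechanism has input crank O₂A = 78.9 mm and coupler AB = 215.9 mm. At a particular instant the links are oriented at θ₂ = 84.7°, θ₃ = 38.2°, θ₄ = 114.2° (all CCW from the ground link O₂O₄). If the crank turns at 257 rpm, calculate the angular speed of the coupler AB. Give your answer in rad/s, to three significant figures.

4.99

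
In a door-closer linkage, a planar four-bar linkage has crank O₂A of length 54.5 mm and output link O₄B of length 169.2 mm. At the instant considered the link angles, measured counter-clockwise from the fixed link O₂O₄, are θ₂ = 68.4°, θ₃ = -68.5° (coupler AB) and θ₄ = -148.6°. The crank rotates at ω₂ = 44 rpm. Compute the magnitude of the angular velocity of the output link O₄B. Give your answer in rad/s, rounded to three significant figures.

1.03

ω₂ = 4.608 rad/s (from 44 rpm).
Differentiating the loop-closure r₂e^{iθ₂}+r₃e^{iθ₃}=r₁+r₄e^{iθ₄} gives r₂ω₂e^{iθ₂}+r₃ω₃e^{iθ₃}=r₄ω₄e^{iθ₄}.
Eliminating the other unknown: ω₄ = r₂ω₂ sin(θ₂−θ₃) / [r₄ sin(θ₄−θ₃)].
Numerator sine = +0.68327; denominator sine = -0.98511.
Result = 0.0545·4.608·(+0.68327) / (0.1692·(-0.98511)) = -1.0294 rad/s; magnitude 1.0294 rad/s.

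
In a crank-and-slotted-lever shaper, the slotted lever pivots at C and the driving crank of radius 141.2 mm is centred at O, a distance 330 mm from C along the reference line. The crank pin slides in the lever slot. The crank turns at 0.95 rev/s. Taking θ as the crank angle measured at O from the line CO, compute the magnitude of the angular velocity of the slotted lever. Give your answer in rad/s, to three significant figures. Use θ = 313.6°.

ω = 5.969 rad/s (from 0.95 rev/s).
Crank pin A relative to C: A = (d + r cosθ, r sinθ); lever angle φ = atan2(r sinθ, d + r cosθ).
Differentiating tanφ: φ̇ = rω(d cosθ + r)/(d² + r² + 2dr cosθ).
d² + r² + 2dr cosθ = |CA|² = 0.193104 m²;  d cosθ + r = +0.36877 m.
|ω_lever| = |0.1412·5.969·+0.36877| / 0.193104 = 1.6096 rad/s.

1.61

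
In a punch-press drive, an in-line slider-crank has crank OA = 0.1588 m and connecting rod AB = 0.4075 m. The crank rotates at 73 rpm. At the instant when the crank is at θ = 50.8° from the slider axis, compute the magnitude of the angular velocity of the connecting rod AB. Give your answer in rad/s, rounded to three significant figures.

1.98

ω = 7.645 rad/s (converted from 73 rpm).
The rod makes angle φ with the slider axis where L sinφ = r sinθ; differentiating, L cosφ·φ̇ = r ω cosθ.
L cosφ = √(L² − r² sin²θ) = 0.38847 m.
|ω_rod| = r ω |cosθ| / √(L² − r² sin²θ) = 0.1588·7.645·0.63203/0.38847 = 1.975 rad/s.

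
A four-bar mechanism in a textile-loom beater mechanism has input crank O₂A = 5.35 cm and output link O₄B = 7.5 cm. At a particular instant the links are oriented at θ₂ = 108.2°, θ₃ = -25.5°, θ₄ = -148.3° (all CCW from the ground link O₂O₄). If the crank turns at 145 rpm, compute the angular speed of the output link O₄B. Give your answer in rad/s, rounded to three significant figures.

9.32

ω₂ = 15.18 rad/s (from 145 rpm).
Differentiating the loop-closure r₂e^{iθ₂}+r₃e^{iθ₃}=r₁+r₄e^{iθ₄} gives r₂ω₂e^{iθ₂}+r₃ω₃e^{iθ₃}=r₄ω₄e^{iθ₄}.
Eliminating the other unknown: ω₄ = r₂ω₂ sin(θ₂−θ₃) / [r₄ sin(θ₄−θ₃)].
Numerator sine = +0.72297; denominator sine = -0.84057.
Result = 0.0535·15.18·(+0.72297) / (0.075·(-0.84057)) = -9.3161 rad/s; magnitude 9.3161 rad/s.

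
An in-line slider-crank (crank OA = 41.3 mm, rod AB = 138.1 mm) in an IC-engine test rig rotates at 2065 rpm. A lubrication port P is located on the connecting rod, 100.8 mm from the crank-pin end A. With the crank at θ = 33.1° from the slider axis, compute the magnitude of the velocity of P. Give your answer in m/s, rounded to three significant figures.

6.12

ω = 216.2 rad/s.  Crank-pin speed |V_A| = rω = 8.931 m/s, perpendicular to OA.
Rod angle: sinφ = −(r/L) sinθ ⇒ φ = -9.399°; ω_rod = −rω cosθ/√(L²−r²sin²θ) = -54.913 rad/s.
V_P = V_A + ω_rod × AP, with AP = 0.1008 m along the rod.
Components: V_Px = −rω sinθ − a·ω_rod·sinφ = -5.7812 m/s;  V_Py = rω cosθ + a·ω_rod·cosφ = +2.0207 m/s.
|V_P| = √(V_Px² + V_Py²) = 6.1242 m/s.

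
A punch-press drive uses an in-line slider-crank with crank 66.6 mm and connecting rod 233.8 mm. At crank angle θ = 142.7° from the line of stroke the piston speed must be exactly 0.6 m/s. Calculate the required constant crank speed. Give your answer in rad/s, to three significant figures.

19.3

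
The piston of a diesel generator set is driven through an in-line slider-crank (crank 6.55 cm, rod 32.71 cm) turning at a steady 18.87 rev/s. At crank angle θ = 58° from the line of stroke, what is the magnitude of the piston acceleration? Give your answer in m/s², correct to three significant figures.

ω = 2π·18.9 = 118.6 rad/s
x(θ) = r cosθ + √(L² − r² sin²θ); with ω constant, a = ω²·d²x/dθ².
d²x/dθ² = −r cosθ − r²(cos2θ)/√u − r⁴ sin²2θ/(4u^{3/2}),  u = L² − r² sin²θ = 0.103909 m².
Substituting r = 0.0655 m, L = 0.3271 m, θ = 58°: d²x/dθ² = -0.028986 m.
a = ω²·d²x/dθ² = (118.6)²·(-0.028986) = -407.47 m/s²;  |a| = 407.47 m/s².

407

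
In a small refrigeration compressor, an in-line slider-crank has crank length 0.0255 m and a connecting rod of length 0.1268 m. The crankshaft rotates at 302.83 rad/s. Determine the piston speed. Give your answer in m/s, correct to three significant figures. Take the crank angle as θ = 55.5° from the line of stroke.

7.10

ω = 302.8 rad/s
For an in-line slider-crank, x = r cosθ + √(L² − r² sin²θ), so v = −rω sinθ·[1 + r cosθ/√(L² − r² sin²θ)].
With r = 0.0255 m, L = 0.1268 m, θ = 55.5°: √(L² − r² sin²θ) = 0.12505 m.
v = −0.0255·302.8·0.82413·[1 + 0.0255·0.56641/0.12505] = -7.0991 m/s.
|v| = 7.0991 m/s.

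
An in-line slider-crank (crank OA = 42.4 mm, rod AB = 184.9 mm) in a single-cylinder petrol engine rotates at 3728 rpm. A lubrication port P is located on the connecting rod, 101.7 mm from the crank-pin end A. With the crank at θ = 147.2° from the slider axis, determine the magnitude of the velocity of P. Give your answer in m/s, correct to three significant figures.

ω = 390.4 rad/s.  Crank-pin speed |V_A| = rω = 16.553 m/s, perpendicular to OA.
Rod angle: sinφ = −(r/L) sinθ ⇒ φ = -7.136°; ω_rod = −rω cosθ/√(L²−r²sin²θ) = +75.837 rad/s.
V_P = V_A + ω_rod × AP, with AP = 0.1017 m along the rod.
Components: V_Px = −rω sinθ − a·ω_rod·sinφ = -8.0087 m/s;  V_Py = rω cosθ + a·ω_rod·cosφ = -6.2608 m/s.
|V_P| = √(V_Px² + V_Py²) = 10.165 m/s.

10.2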